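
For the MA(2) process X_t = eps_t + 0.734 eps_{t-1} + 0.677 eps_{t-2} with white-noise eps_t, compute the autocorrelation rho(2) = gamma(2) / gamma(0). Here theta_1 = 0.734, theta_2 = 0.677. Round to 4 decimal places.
\rho(2) = 0.3390

For an MA(q) process with theta_0 = 1, the autocovariance is
  gamma(k) = sigma^2 * sum_{i=0..q-k} theta_i * theta_{i+k},
and rho(k) = gamma(k) / gamma(0). Sigma^2 cancels.
  numerator   = (1)*(0.677) = 0.677.
  denominator = (1)^2 + (0.734)^2 + (0.677)^2 = 1.997085.
  rho(2) = 0.677 / 1.997085 = 0.3390.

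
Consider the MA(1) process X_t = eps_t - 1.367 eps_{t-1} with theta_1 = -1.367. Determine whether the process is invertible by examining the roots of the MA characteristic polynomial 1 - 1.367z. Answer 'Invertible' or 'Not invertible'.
\text{Not invertible}

The MA(q) characteristic polynomial is P(z) = 1 - 1.367z.
Invertibility requires all roots to lie outside the unit circle, i.e. |z| > 1 for every root.
This is linear in z: 1 + (-1.367) z = 0  =>  z = -1/(-1.367) = 0.731529,  |z| = 0.731529.
Moduli of all roots: 0.7315.
All moduli strictly greater than 1? No.
Verdict: Not invertible.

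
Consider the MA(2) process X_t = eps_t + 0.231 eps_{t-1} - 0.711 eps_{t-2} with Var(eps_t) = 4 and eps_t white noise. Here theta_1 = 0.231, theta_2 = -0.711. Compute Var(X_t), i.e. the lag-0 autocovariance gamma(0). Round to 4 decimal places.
\gamma(0) = 6.2355

For an MA(q) process X_t = eps_t + sum_i theta_i eps_{t-i} with
Var(eps_t) = sigma^2, the variance is
  gamma(0) = sigma^2 * (1 + sum_i theta_i^2).
  sum_i theta_i^2 = (0.231)^2 + (-0.711)^2 = 0.053361 + 0.505521 = 0.558882.
  gamma(0) = 4 * (1 + 0.558882) = 4 * 1.558882 = 6.235528, which rounds to 6.2355.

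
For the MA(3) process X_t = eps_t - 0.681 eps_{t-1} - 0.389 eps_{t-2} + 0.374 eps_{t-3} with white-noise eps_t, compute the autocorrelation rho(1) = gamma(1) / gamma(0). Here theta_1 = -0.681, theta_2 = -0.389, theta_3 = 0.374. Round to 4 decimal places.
\rho(1) = -0.3200

For an MA(q) process with theta_0 = 1, the autocovariance is
  gamma(k) = sigma^2 * sum_{i=0..q-k} theta_i * theta_{i+k},
and rho(k) = gamma(k) / gamma(0). Sigma^2 cancels.
  numerator   = (1)*(-0.681) + (-0.681)*(-0.389) + (-0.389)*(0.374) = -0.561577.
  denominator = (1)^2 + (-0.681)^2 + (-0.389)^2 + (0.374)^2 = 1.754958.
  rho(1) = -0.561577 / 1.754958 = -0.3200.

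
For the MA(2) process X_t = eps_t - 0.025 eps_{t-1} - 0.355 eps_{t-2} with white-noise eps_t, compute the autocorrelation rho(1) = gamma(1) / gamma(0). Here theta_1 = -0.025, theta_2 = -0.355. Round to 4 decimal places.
\rho(1) = -0.0143

For an MA(q) process with theta_0 = 1, the autocovariance is
  gamma(k) = sigma^2 * sum_{i=0..q-k} theta_i * theta_{i+k},
and rho(k) = gamma(k) / gamma(0). Sigma^2 cancels.
  numerator   = (1)*(-0.025) + (-0.025)*(-0.355) = -0.016125.
  denominator = (1)^2 + (-0.025)^2 + (-0.355)^2 = 1.12665.
  rho(1) = -0.016125 / 1.12665 = -0.0143.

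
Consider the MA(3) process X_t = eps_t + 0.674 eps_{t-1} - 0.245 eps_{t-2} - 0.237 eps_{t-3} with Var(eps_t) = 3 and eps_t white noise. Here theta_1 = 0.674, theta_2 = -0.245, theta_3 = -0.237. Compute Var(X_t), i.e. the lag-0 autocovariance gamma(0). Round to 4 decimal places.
\gamma(0) = 4.7114

For an MA(q) process X_t = eps_t + sum_i theta_i eps_{t-i} with
Var(eps_t) = sigma^2, the variance is
  gamma(0) = sigma^2 * (1 + sum_i theta_i^2).
  sum_i theta_i^2 = (0.674)^2 + (-0.245)^2 + (-0.237)^2 = 0.454276 + 0.060025 + 0.056169 = 0.57047.
  gamma(0) = 3 * (1 + 0.57047) = 3 * 1.57047 = 4.71141, which rounds to 4.7114.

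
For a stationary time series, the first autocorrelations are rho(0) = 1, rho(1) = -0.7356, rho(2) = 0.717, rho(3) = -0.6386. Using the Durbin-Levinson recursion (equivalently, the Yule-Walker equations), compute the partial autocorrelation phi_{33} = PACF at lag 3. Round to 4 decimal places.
\phi_{33} = -0.0802

The PACF at lag k is phi_{kk}, the last component of the solution
to the Yule-Walker system G_k phi = r_k where
  (G_k)_{ij} = rho(|i - j|), (r_k)_i = rho(i), i,j = 1..k.
Equivalently, Durbin-Levinson gives phi_{kk} iteratively:
  phi_{11} = rho(1)
  phi_{kk} = [rho(k) - sum_{j=1..k-1} phi_{k-1,j} rho(k-j)]
            / [1 - sum_{j=1..k-1} phi_{k-1,j} rho(j)],
  phi_{k,j} = phi_{k-1,j} - phi_{kk} phi_{k-1,k-j},  j = 1..k-1.
Step k = 1:
  phi_11 = rho(1) = -0.7356.
Step k = 2:
  phi_22 = [rho(2) - phi_11 rho(1)] / [1 - phi_11 rho(1)] = [0.717 - (-0.7356)(-0.7356)] / [1 - (-0.7356)(-0.7356)]
         = 0.17589264 / 0.45889264 = 0.383298.
  Update: phi_21 = phi_11 - phi_22 phi_11 = -0.7356 - (0.383298)(-0.7356) = -0.453646.
Step k = 3:
  phi_33 = [rho(3) - phi_21 rho(2) - phi_22 rho(1)] / [1 - phi_21 rho(1) - phi_22 rho(2)]
    numerator   = -0.6386 - (-0.453646)(0.717) - (0.383298)(-0.7356) = -0.03138181
    denominator = 1 - (-0.453646)(-0.7356) - (0.383298)(0.717) = 0.39147334
  phi_33 = -0.03138181 / 0.39147334 = -0.0802.
Therefore phi_{33} = -0.0802.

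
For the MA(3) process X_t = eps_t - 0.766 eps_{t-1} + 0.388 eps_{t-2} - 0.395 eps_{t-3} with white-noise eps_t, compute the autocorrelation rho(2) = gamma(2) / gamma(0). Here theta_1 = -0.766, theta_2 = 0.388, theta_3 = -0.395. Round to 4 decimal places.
\rho(2) = 0.3647

For an MA(q) process with theta_0 = 1, the autocovariance is
  gamma(k) = sigma^2 * sum_{i=0..q-k} theta_i * theta_{i+k},
and rho(k) = gamma(k) / gamma(0). Sigma^2 cancels.
  numerator   = (1)*(0.388) + (-0.766)*(-0.395) = 0.69057.
  denominator = (1)^2 + (-0.766)^2 + (0.388)^2 + (-0.395)^2 = 1.893325.
  rho(2) = 0.69057 / 1.893325 = 0.3647.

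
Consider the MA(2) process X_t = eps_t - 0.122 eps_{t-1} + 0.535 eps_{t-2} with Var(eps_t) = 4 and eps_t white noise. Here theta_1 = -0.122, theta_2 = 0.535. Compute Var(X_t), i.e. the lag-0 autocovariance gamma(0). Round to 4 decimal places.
\gamma(0) = 5.2044

For an MA(q) process X_t = eps_t + sum_i theta_i eps_{t-i} with
Var(eps_t) = sigma^2, the variance is
  gamma(0) = sigma^2 * (1 + sum_i theta_i^2).
  sum_i theta_i^2 = (-0.122)^2 + (0.535)^2 = 0.014884 + 0.286225 = 0.301109.
  gamma(0) = 4 * (1 + 0.301109) = 4 * 1.301109 = 5.204436, which rounds to 5.2044.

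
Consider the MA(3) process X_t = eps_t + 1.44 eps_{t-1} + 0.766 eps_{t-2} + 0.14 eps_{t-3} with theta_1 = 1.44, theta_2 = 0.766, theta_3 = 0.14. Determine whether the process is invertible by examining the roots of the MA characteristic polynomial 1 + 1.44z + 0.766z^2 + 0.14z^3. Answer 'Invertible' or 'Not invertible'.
\text{Invertible}

The MA(q) characteristic polynomial is P(z) = 1 + 1.44z + 0.766z^2 + 0.14z^3.
Invertibility requires all roots to lie outside the unit circle, i.e. |z| > 1 for every root.
Degree 3: look for a simple real root z0 first, then factor out (1 - z/z0) and solve the remaining quadratic.
Testing z0 = -2.5: P(-2.5) = 1 + (1.44)(-2.5) + (0.766)(-2.5)^2 + (0.14)(-2.5)^3
  = 1 + (-3.6) + (4.7875) + (-2.1875) = 0.  So z_0 = -2.5 is a root, |z_0| = 2.5.
Divide out the factor (1 + 0.4 z) = (1 - z/z0) (since 1/z0 = -0.4):
  P(z) = (1 + 0.4 z)(1 + (1.04) z + (0.35) z^2)
  [check: z-coef 1.04 - (-0.4) = 1.44; z^2-coef 0.35 - (-0.4)(1.04) = 0.766; z^3-coef -(-0.4)(0.35) = 0.14.]
Remaining roots from the quadratic factor 1 + (1.04) z + (0.35) z^2:
  Set 1 + (1.04) z + (0.35) z^2 = 0, i.e. a z^2 + b z + c = 0 with a = 0.35, b = 1.04, c = 1.
  Discriminant D = b^2 - 4ac = (1.04)^2 - 4*(0.35)*1 = 1.0816 - (1.4) = -0.3184.
  D < 0, so the roots are the complex-conjugate pair z = (-b +/- i sqrt(-D)) / (2a) = -1.4857 +/- 0.8061i.
  For a conjugate pair |z|^2 = z * conj(z) = (product of roots) = c/a = 1/(0.35) = 2.857143, so |z| = sqrt(2.857143) = 1.6903 for both roots.
Moduli of all roots: 2.5000, 1.6903, 1.6903.
All moduli strictly greater than 1? Yes.
Verdict: Invertible.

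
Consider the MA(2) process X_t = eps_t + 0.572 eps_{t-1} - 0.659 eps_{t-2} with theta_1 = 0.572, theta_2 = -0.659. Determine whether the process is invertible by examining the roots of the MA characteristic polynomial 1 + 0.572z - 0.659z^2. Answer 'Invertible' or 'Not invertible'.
\text{Not invertible}

The MA(q) characteristic polynomial is P(z) = 1 + 0.572z - 0.659z^2.
Invertibility requires all roots to lie outside the unit circle, i.e. |z| > 1 for every root.
Set 1 + (0.572) z + (-0.659) z^2 = 0, i.e. a z^2 + b z + c = 0 with a = -0.659, b = 0.572, c = 1.
Discriminant D = b^2 - 4ac = (0.572)^2 - 4*(-0.659)*1 = 0.327184 - (-2.636) = 2.963184.
D >= 0, so the roots are real: z = (-b +/- sqrt(D)) / (2a) = (-0.572 +/- 1.72139) / (-1.318).
  z_1 = (-0.572 + 1.72139) / (-1.318) = -0.8721,   |z_1| = 0.8721.
  z_2 = (-0.572 - 1.72139) / (-1.318) = 1.7401,   |z_2| = 1.7401.
Moduli of all roots: 0.8721, 1.7401.
All moduli strictly greater than 1? No.
Verdict: Not invertible.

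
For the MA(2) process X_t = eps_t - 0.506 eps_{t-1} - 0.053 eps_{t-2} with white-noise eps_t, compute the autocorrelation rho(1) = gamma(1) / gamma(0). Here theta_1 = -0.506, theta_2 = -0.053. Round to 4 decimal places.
\rho(1) = -0.3807

For an MA(q) process with theta_0 = 1, the autocovariance is
  gamma(k) = sigma^2 * sum_{i=0..q-k} theta_i * theta_{i+k},
and rho(k) = gamma(k) / gamma(0). Sigma^2 cancels.
  numerator   = (1)*(-0.506) + (-0.506)*(-0.053) = -0.479182.
  denominator = (1)^2 + (-0.506)^2 + (-0.053)^2 = 1.258845.
  rho(1) = -0.479182 / 1.258845 = -0.3807.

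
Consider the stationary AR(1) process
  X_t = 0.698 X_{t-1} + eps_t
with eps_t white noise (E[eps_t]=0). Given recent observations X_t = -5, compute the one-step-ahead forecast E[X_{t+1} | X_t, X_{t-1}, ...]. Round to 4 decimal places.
E[X_{t+1} \mid \mathcal F_t] = -3.4900

For an AR(p) model X_t = c + sum_i phi_i X_{t-i} + eps_t, the
one-step-ahead conditional mean is
  E[X_{t+1} | X_t, ...] = c + sum_i phi_i X_{t+1-i}.
Substitute known values:
  E[X_{t+1} | ...] = (0.698) * (-5)
                   = -3.4900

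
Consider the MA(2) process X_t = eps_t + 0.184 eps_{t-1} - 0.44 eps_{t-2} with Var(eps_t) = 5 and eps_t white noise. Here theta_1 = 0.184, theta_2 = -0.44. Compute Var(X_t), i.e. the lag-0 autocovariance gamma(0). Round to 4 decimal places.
\gamma(0) = 6.1373

For an MA(q) process X_t = eps_t + sum_i theta_i eps_{t-i} with
Var(eps_t) = sigma^2, the variance is
  gamma(0) = sigma^2 * (1 + sum_i theta_i^2).
  sum_i theta_i^2 = (0.184)^2 + (-0.44)^2 = 0.033856 + 0.1936 = 0.227456.
  gamma(0) = 5 * (1 + 0.227456) = 5 * 1.227456 = 6.13728, which rounds to 6.1373.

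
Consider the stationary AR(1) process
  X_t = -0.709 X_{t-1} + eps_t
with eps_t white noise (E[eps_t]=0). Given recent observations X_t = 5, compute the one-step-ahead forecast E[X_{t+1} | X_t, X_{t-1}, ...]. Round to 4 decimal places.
E[X_{t+1} \mid \mathcal F_t] = -3.5450

For an AR(p) model X_t = c + sum_i phi_i X_{t-i} + eps_t, the
one-step-ahead conditional mean is
  E[X_{t+1} | X_t, ...] = c + sum_i phi_i X_{t+1-i}.
Substitute known values:
  E[X_{t+1} | ...] = (-0.709) * (5)
                   = -3.5450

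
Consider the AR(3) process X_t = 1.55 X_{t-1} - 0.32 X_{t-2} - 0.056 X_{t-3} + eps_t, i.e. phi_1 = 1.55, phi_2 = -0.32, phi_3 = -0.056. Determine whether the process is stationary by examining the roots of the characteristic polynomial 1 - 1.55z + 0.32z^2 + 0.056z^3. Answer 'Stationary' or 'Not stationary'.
\text{Not stationary}

The AR(p) characteristic polynomial is P(z) = 1 - 1.55z + 0.32z^2 + 0.056z^3.
Stationarity requires all roots to lie outside the unit circle, i.e. |z| > 1 for every root.
Degree 3: look for a simple real root z0 first, then factor out (1 - z/z0) and solve the remaining quadratic.
Testing z0 = 2.5: P(2.5) = 1 + (-1.55)(2.5) + (0.32)(2.5)^2 + (0.056)(2.5)^3
  = 1 + (-3.875) + (2) + (0.875) = 0.  So z_0 = 2.5 is a root, |z_0| = 2.5.
Divide out the factor (1 - 0.4 z) = (1 - z/z0) (since 1/z0 = 0.4):
  P(z) = (1 - 0.4 z)(1 + (-1.15) z + (-0.14) z^2)
  [check: z-coef -1.15 - (0.4) = -1.55; z^2-coef -0.14 - (0.4)(-1.15) = 0.32; z^3-coef -(0.4)(-0.14) = 0.056.]
Remaining roots from the quadratic factor 1 + (-1.15) z + (-0.14) z^2:
  Set 1 + (-1.15) z + (-0.14) z^2 = 0, i.e. a z^2 + b z + c = 0 with a = -0.14, b = -1.15, c = 1.
  Discriminant D = b^2 - 4ac = (-1.15)^2 - 4*(-0.14)*1 = 1.3225 - (-0.56) = 1.8825.
  D >= 0, so the roots are real: z = (-b +/- sqrt(D)) / (2a) = (1.15 +/- 1.372042) / (-0.28).
    z_1 = (1.15 + 1.372042) / (-0.28) = -9.0073,   |z_1| = 9.0073.
    z_2 = (1.15 - 1.372042) / (-0.28) = 0.793,   |z_2| = 0.793.
Moduli of all roots: 2.5000, 9.0073, 0.7930.
All moduli strictly greater than 1? No.
Verdict: Not stationary.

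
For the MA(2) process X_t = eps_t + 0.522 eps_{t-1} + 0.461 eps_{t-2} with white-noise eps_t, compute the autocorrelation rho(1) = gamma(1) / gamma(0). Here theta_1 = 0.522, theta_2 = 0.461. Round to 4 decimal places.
\rho(1) = 0.5136

For an MA(q) process with theta_0 = 1, the autocovariance is
  gamma(k) = sigma^2 * sum_{i=0..q-k} theta_i * theta_{i+k},
and rho(k) = gamma(k) / gamma(0). Sigma^2 cancels.
  numerator   = (1)*(0.522) + (0.522)*(0.461) = 0.762642.
  denominator = (1)^2 + (0.522)^2 + (0.461)^2 = 1.485005.
  rho(1) = 0.762642 / 1.485005 = 0.5136.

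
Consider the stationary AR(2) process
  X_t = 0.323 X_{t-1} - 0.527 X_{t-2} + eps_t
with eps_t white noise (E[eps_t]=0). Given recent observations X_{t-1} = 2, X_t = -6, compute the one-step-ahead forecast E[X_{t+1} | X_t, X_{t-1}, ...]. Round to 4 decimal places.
E[X_{t+1} \mid \mathcal F_t] = -2.9920

For an AR(p) model X_t = c + sum_i phi_i X_{t-i} + eps_t, the
one-step-ahead conditional mean is
  E[X_{t+1} | X_t, ...] = c + sum_i phi_i X_{t+1-i}.
Substitute known values:
  E[X_{t+1} | ...] = (0.323) * (-6) + (-0.527) * (2)
                   = -2.9920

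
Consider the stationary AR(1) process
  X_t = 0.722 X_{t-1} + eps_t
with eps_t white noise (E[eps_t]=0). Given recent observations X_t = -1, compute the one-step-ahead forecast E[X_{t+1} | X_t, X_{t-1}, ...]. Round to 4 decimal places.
E[X_{t+1} \mid \mathcal F_t] = -0.7220

For an AR(p) model X_t = c + sum_i phi_i X_{t-i} + eps_t, the
one-step-ahead conditional mean is
  E[X_{t+1} | X_t, ...] = c + sum_i phi_i X_{t+1-i}.
Substitute known values:
  E[X_{t+1} | ...] = (0.722) * (-1)
                   = -0.7220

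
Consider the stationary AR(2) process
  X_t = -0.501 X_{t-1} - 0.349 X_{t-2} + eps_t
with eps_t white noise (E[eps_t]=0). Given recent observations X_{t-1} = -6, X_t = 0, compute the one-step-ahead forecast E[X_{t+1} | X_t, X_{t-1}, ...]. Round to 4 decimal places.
E[X_{t+1} \mid \mathcal F_t] = 2.0940

For an AR(p) model X_t = c + sum_i phi_i X_{t-i} + eps_t, the
one-step-ahead conditional mean is
  E[X_{t+1} | X_t, ...] = c + sum_i phi_i X_{t+1-i}.
Substitute known values:
  E[X_{t+1} | ...] = (-0.501) * (0) + (-0.349) * (-6)
                   = 2.0940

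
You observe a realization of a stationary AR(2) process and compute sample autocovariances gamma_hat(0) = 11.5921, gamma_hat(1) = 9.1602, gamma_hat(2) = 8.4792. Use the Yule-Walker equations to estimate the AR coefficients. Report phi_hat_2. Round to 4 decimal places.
\hat\phi_{2} = 0.2850

The Yule-Walker equations for an AR(p) process read, in matrix form,
  Gamma_p phi = r_p,   with   (Gamma_p)_{ij} = gamma(|i - j|),
                       (r_p)_i = gamma(i),   i,j = 1..p.
Substitute the sample gammas (Toeplitz matrix and right-hand side of size 2):
  Gamma_p = [[11.5921, 9.1602], [9.1602, 11.5921]]
  r_p     = [9.1602, 8.4792]
Written out:
  11.5921 phi_1 + 9.1602 phi_2 = 9.1602
  9.1602 phi_1 + 11.5921 phi_2 = 8.4792
Solve by Cramer's rule:
  det = gamma(0)^2 - gamma(1)^2 = (11.5921)^2 - (9.1602)^2 = 134.37678241 - 83.90926404 = 50.46751837
  phi_hat_1 = [gamma(1) gamma(0) - gamma(1) gamma(2)] / det = [(9.1602)(11.5921) - (9.1602)(8.4792)] / 50.46751837 = 28.51478658 / 50.46751837 = 0.565
  phi_hat_2 = [gamma(0) gamma(2) - gamma(1)^2] / det = [(11.5921)(8.4792) - (9.1602)^2] / 50.46751837 = 14.38247028 / 50.46751837 = 0.285
So phi_hat = [0.5650, 0.2850].
Therefore phi_hat_2 = 0.2850.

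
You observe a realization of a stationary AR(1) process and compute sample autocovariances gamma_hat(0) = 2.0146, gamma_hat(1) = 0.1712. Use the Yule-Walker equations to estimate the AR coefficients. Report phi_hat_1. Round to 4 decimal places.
\hat\phi_{1} = 0.0850

The Yule-Walker equations for an AR(p) process read, in matrix form,
  Gamma_p phi = r_p,   with   (Gamma_p)_{ij} = gamma(|i - j|),
                       (r_p)_i = gamma(i),   i,j = 1..p.
Substitute the sample gammas (Toeplitz matrix and right-hand side of size 1):
  Gamma_p = [[2.0146]]
  r_p     = [0.1712]
With p = 1 this is the single equation gamma(0) phi_1 = gamma(1):
  phi_hat_1 = gamma(1) / gamma(0) = 0.1712 / 2.0146 = 0.0850.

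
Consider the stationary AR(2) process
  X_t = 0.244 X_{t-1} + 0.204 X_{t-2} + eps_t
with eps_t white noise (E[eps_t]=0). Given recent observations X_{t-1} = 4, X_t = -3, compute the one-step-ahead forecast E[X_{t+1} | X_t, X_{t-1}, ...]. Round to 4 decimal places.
E[X_{t+1} \mid \mathcal F_t] = 0.0840

For an AR(p) model X_t = c + sum_i phi_i X_{t-i} + eps_t, the
one-step-ahead conditional mean is
  E[X_{t+1} | X_t, ...] = c + sum_i phi_i X_{t+1-i}.
Substitute known values:
  E[X_{t+1} | ...] = (0.244) * (-3) + (0.204) * (4)
                   = 0.0840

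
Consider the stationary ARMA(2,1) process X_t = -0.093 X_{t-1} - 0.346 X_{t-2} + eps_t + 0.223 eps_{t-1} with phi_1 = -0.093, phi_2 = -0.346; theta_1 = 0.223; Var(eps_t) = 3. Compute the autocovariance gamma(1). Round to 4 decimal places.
\gamma(1) = 0.2560

Multiply the model equation by X_{t-k} and take expectations. With theta_0 = psi_0 = 1 and psi_j the MA(infinity) weights, this gives
  gamma(k) - sum_i phi_i gamma(k-i) = c_k,
  c_k = sigma^2 * sum_{j=k..q} theta_j psi_{j-k}   (c_k = 0 for k > q),
using gamma(-m) = gamma(m).
psi-weights needed (psi_j = theta_j + sum_i phi_i psi_{j-i}):
  psi_1 = theta_1 + phi_1 = 0.223 + (-0.093) = 0.13
Right-hand sides:
  c_0 = sigma^2 (1 + theta_1 psi_1) = 3 * (1 + (0.223)(0.13)) = 3 * 1.02899 = 3.08697
  c_1 = sigma^2 theta_1 = 3 * (0.223) = 0.669
  c_2 = 0
Equations for k = 0, 1, 2 (AR order 2, c_2 = 0):
  (E0) gamma(0) = phi_1 gamma(1) + phi_2 gamma(2) + c_0
  (E1) gamma(1) = phi_1 gamma(0) + phi_2 gamma(1) + c_1
  (E2) gamma(2) = phi_1 gamma(1) + phi_2 gamma(0)
From (E1): gamma(1) = A gamma(0) + B with
  A = phi_1 / (1 - phi_2) = -0.093 / 1.346 = -0.069094,   B = c_1 / (1 - phi_2) = 0.669 / 1.346 = 0.497028.
Insert (E2) into (E0): gamma(0) (1 - phi_2^2) = phi_1 (1 + phi_2) gamma(1) + c_0.
  phi_1 (1 + phi_2) = (-0.093)(0.654) = -0.060822,   1 - phi_2^2 = 0.880284.
Replace gamma(1) by A gamma(0) + B and collect gamma(0):
  gamma(0) [0.880284 - (-0.060822)(-0.069094)] = (-0.060822)(0.497028) + 3.08697
  gamma(0) * 0.876082 = 3.05674
  gamma(0) = 3.05674 / 0.876082 = 3.489104.
  gamma(1) = A gamma(0) + B = (-0.069094)(3.489104) + (0.497028) = 0.255953.
Therefore gamma(1) = 0.2560 (to 4 decimal places).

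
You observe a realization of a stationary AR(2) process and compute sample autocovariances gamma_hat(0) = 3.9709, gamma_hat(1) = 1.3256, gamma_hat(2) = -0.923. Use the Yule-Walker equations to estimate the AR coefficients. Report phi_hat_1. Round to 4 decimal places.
\hat\phi_{1} = 0.4630

The Yule-Walker equations for an AR(p) process read, in matrix form,
  Gamma_p phi = r_p,   with   (Gamma_p)_{ij} = gamma(|i - j|),
                       (r_p)_i = gamma(i),   i,j = 1..p.
Substitute the sample gammas (Toeplitz matrix and right-hand side of size 2):
  Gamma_p = [[3.9709, 1.3256], [1.3256, 3.9709]]
  r_p     = [1.3256, -0.923]
Written out:
  3.9709 phi_1 + 1.3256 phi_2 = 1.3256
  1.3256 phi_1 + 3.9709 phi_2 = -0.923
Solve by Cramer's rule:
  det = gamma(0)^2 - gamma(1)^2 = (3.9709)^2 - (1.3256)^2 = 15.76804681 - 1.75721536 = 14.01083145
  phi_hat_1 = [gamma(1) gamma(0) - gamma(1) gamma(2)] / det = [(1.3256)(3.9709) - (1.3256)(-0.923)] / 14.01083145 = 6.48735384 / 14.01083145 = 0.463
  phi_hat_2 = [gamma(0) gamma(2) - gamma(1)^2] / det = [(3.9709)(-0.923) - (1.3256)^2] / 14.01083145 = -5.42235606 / 14.01083145 = -0.387
So phi_hat = [0.4630, -0.3870].
Therefore phi_hat_1 = 0.4630.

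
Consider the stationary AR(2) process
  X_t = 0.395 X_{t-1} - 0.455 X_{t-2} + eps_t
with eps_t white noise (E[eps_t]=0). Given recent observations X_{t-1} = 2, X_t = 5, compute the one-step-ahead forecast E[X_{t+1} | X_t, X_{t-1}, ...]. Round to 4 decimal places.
E[X_{t+1} \mid \mathcal F_t] = 1.0650

For an AR(p) model X_t = c + sum_i phi_i X_{t-i} + eps_t, the
one-step-ahead conditional mean is
  E[X_{t+1} | X_t, ...] = c + sum_i phi_i X_{t+1-i}.
Substitute known values:
  E[X_{t+1} | ...] = (0.395) * (5) + (-0.455) * (2)
                   = 1.0650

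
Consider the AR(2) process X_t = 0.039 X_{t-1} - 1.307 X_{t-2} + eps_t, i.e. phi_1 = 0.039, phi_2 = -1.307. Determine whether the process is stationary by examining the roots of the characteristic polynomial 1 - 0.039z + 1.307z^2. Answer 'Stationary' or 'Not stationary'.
\text{Not stationary}

The AR(p) characteristic polynomial is P(z) = 1 - 0.039z + 1.307z^2.
Stationarity requires all roots to lie outside the unit circle, i.e. |z| > 1 for every root.
Set 1 + (-0.039) z + (1.307) z^2 = 0, i.e. a z^2 + b z + c = 0 with a = 1.307, b = -0.039, c = 1.
Discriminant D = b^2 - 4ac = (-0.039)^2 - 4*(1.307)*1 = 0.001521 - (5.228) = -5.226479.
D < 0, so the roots are the complex-conjugate pair z = (-b +/- i sqrt(-D)) / (2a) = 0.0149 +/- 0.8746i.
For a conjugate pair |z|^2 = z * conj(z) = (product of roots) = c/a = 1/(1.307) = 0.765111, so |z| = sqrt(0.765111) = 0.8747 for both roots.
Moduli of all roots: 0.8747, 0.8747.
All moduli strictly greater than 1? No.
Verdict: Not stationary.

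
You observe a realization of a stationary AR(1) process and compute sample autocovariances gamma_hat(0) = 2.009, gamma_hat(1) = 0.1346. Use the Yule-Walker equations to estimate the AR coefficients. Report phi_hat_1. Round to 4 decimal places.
\hat\phi_{1} = 0.0670

The Yule-Walker equations for an AR(p) process read, in matrix form,
  Gamma_p phi = r_p,   with   (Gamma_p)_{ij} = gamma(|i - j|),
                       (r_p)_i = gamma(i),   i,j = 1..p.
Substitute the sample gammas (Toeplitz matrix and right-hand side of size 1):
  Gamma_p = [[2.009]]
  r_p     = [0.1346]
With p = 1 this is the single equation gamma(0) phi_1 = gamma(1):
  phi_hat_1 = gamma(1) / gamma(0) = 0.1346 / 2.009 = 0.0670.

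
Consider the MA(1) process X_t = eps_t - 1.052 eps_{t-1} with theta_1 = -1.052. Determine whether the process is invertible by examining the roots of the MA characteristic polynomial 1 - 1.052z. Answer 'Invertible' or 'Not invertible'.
\text{Not invertible}

The MA(q) characteristic polynomial is P(z) = 1 - 1.052z.
Invertibility requires all roots to lie outside the unit circle, i.e. |z| > 1 for every root.
This is linear in z: 1 + (-1.052) z = 0  =>  z = -1/(-1.052) = 0.95057,  |z| = 0.95057.
Moduli of all roots: 0.9506.
All moduli strictly greater than 1? No.
Verdict: Not invertible.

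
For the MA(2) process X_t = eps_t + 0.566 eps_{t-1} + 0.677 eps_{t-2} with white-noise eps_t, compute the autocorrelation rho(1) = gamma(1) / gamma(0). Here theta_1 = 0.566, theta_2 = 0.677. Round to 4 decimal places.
\rho(1) = 0.5336

For an MA(q) process with theta_0 = 1, the autocovariance is
  gamma(k) = sigma^2 * sum_{i=0..q-k} theta_i * theta_{i+k},
and rho(k) = gamma(k) / gamma(0). Sigma^2 cancels.
  numerator   = (1)*(0.566) + (0.566)*(0.677) = 0.949182.
  denominator = (1)^2 + (0.566)^2 + (0.677)^2 = 1.778685.
  rho(1) = 0.949182 / 1.778685 = 0.5336.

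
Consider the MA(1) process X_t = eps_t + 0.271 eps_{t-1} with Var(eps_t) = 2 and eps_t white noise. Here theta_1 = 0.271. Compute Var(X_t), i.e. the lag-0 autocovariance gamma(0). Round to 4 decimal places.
\gamma(0) = 2.1469

For an MA(q) process X_t = eps_t + sum_i theta_i eps_{t-i} with
Var(eps_t) = sigma^2, the variance is
  gamma(0) = sigma^2 * (1 + sum_i theta_i^2).
  sum_i theta_i^2 = (0.271)^2 = 0.073441.
  gamma(0) = 2 * (1 + 0.073441) = 2 * 1.073441 = 2.146882, which rounds to 2.1469.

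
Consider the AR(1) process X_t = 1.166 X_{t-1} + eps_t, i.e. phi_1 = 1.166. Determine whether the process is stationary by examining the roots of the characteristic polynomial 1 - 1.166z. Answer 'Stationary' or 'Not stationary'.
\text{Not stationary}

The AR(p) characteristic polynomial is P(z) = 1 - 1.166z.
Stationarity requires all roots to lie outside the unit circle, i.e. |z| > 1 for every root.
This is linear in z: 1 + (-1.166) z = 0  =>  z = -1/(-1.166) = 0.857633,  |z| = 0.857633.
Moduli of all roots: 0.8576.
All moduli strictly greater than 1? No.
Verdict: Not stationary.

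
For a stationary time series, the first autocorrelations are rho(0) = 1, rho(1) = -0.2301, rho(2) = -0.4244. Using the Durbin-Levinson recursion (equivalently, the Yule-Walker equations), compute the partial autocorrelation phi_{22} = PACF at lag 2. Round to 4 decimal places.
\phi_{22} = -0.5040

The PACF at lag k is phi_{kk}, the last component of the solution
to the Yule-Walker system G_k phi = r_k where
  (G_k)_{ij} = rho(|i - j|), (r_k)_i = rho(i), i,j = 1..k.
Equivalently, Durbin-Levinson gives phi_{kk} iteratively:
  phi_{11} = rho(1)
  phi_{kk} = [rho(k) - sum_{j=1..k-1} phi_{k-1,j} rho(k-j)]
            / [1 - sum_{j=1..k-1} phi_{k-1,j} rho(j)],
  phi_{k,j} = phi_{k-1,j} - phi_{kk} phi_{k-1,k-j},  j = 1..k-1.
Step k = 1:
  phi_11 = rho(1) = -0.2301.
Step k = 2:
  phi_22 = [rho(2) - phi_11 rho(1)] / [1 - phi_11 rho(1)] = [-0.4244 - (-0.2301)(-0.2301)] / [1 - (-0.2301)(-0.2301)]
         = -0.47734601 / 0.94705399 = -0.504.
Therefore phi_{22} = -0.5040.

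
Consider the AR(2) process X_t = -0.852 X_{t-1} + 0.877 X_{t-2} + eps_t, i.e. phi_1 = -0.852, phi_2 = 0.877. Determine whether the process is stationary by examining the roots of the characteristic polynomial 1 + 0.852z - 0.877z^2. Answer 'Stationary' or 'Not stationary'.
\text{Not stationary}

The AR(p) characteristic polynomial is P(z) = 1 + 0.852z - 0.877z^2.
Stationarity requires all roots to lie outside the unit circle, i.e. |z| > 1 for every root.
Set 1 + (0.852) z + (-0.877) z^2 = 0, i.e. a z^2 + b z + c = 0 with a = -0.877, b = 0.852, c = 1.
Discriminant D = b^2 - 4ac = (0.852)^2 - 4*(-0.877)*1 = 0.725904 - (-3.508) = 4.233904.
D >= 0, so the roots are real: z = (-b +/- sqrt(D)) / (2a) = (-0.852 +/- 2.057645) / (-1.754).
  z_1 = (-0.852 + 2.057645) / (-1.754) = -0.6874,   |z_1| = 0.6874.
  z_2 = (-0.852 - 2.057645) / (-1.754) = 1.6589,   |z_2| = 1.6589.
Moduli of all roots: 0.6874, 1.6589.
All moduli strictly greater than 1? No.
Verdict: Not stationary.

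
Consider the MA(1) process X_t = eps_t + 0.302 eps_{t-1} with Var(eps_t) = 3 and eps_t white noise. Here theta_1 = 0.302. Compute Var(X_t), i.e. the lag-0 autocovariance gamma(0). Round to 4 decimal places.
\gamma(0) = 3.2736

For an MA(q) process X_t = eps_t + sum_i theta_i eps_{t-i} with
Var(eps_t) = sigma^2, the variance is
  gamma(0) = sigma^2 * (1 + sum_i theta_i^2).
  sum_i theta_i^2 = (0.302)^2 = 0.091204.
  gamma(0) = 3 * (1 + 0.091204) = 3 * 1.091204 = 3.273612, which rounds to 3.2736.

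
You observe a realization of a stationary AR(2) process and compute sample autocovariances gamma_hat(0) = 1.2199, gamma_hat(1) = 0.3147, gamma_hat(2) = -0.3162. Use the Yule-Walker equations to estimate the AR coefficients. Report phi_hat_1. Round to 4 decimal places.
\hat\phi_{1} = 0.3480

The Yule-Walker equations for an AR(p) process read, in matrix form,
  Gamma_p phi = r_p,   with   (Gamma_p)_{ij} = gamma(|i - j|),
                       (r_p)_i = gamma(i),   i,j = 1..p.
Substitute the sample gammas (Toeplitz matrix and right-hand side of size 2):
  Gamma_p = [[1.2199, 0.3147], [0.3147, 1.2199]]
  r_p     = [0.3147, -0.3162]
Written out:
  1.2199 phi_1 + 0.3147 phi_2 = 0.3147
  0.3147 phi_1 + 1.2199 phi_2 = -0.3162
Solve by Cramer's rule:
  det = gamma(0)^2 - gamma(1)^2 = (1.2199)^2 - (0.3147)^2 = 1.48815601 - 0.09903609 = 1.38911992
  phi_hat_1 = [gamma(1) gamma(0) - gamma(1) gamma(2)] / det = [(0.3147)(1.2199) - (0.3147)(-0.3162)] / 1.38911992 = 0.48341067 / 1.38911992 = 0.348
  phi_hat_2 = [gamma(0) gamma(2) - gamma(1)^2] / det = [(1.2199)(-0.3162) - (0.3147)^2] / 1.38911992 = -0.48476847 / 1.38911992 = -0.349
So phi_hat = [0.3480, -0.3490].
Therefore phi_hat_1 = 0.3480.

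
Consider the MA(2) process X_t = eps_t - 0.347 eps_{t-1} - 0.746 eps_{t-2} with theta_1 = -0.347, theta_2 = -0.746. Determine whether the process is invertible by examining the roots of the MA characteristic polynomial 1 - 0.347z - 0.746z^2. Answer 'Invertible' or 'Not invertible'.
\text{Not invertible}

The MA(q) characteristic polynomial is P(z) = 1 - 0.347z - 0.746z^2.
Invertibility requires all roots to lie outside the unit circle, i.e. |z| > 1 for every root.
Set 1 + (-0.347) z + (-0.746) z^2 = 0, i.e. a z^2 + b z + c = 0 with a = -0.746, b = -0.347, c = 1.
Discriminant D = b^2 - 4ac = (-0.347)^2 - 4*(-0.746)*1 = 0.120409 - (-2.984) = 3.104409.
D >= 0, so the roots are real: z = (-b +/- sqrt(D)) / (2a) = (0.347 +/- 1.761933) / (-1.492).
  z_1 = (0.347 + 1.761933) / (-1.492) = -1.4135,   |z_1| = 1.4135.
  z_2 = (0.347 - 1.761933) / (-1.492) = 0.9483,   |z_2| = 0.9483.
Moduli of all roots: 1.4135, 0.9483.
All moduli strictly greater than 1? No.
Verdict: Not invertible.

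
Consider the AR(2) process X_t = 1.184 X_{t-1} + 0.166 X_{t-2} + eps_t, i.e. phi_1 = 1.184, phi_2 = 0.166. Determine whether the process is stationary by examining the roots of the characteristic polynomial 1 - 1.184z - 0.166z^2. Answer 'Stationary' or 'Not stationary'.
\text{Not stationary}

The AR(p) characteristic polynomial is P(z) = 1 - 1.184z - 0.166z^2.
Stationarity requires all roots to lie outside the unit circle, i.e. |z| > 1 for every root.
Set 1 + (-1.184) z + (-0.166) z^2 = 0, i.e. a z^2 + b z + c = 0 with a = -0.166, b = -1.184, c = 1.
Discriminant D = b^2 - 4ac = (-1.184)^2 - 4*(-0.166)*1 = 1.401856 - (-0.664) = 2.065856.
D >= 0, so the roots are real: z = (-b +/- sqrt(D)) / (2a) = (1.184 +/- 1.437309) / (-0.332).
  z_1 = (1.184 + 1.437309) / (-0.332) = -7.8955,   |z_1| = 7.8955.
  z_2 = (1.184 - 1.437309) / (-0.332) = 0.763,   |z_2| = 0.763.
Moduli of all roots: 7.8955, 0.7630.
All moduli strictly greater than 1? No.
Verdict: Not stationary.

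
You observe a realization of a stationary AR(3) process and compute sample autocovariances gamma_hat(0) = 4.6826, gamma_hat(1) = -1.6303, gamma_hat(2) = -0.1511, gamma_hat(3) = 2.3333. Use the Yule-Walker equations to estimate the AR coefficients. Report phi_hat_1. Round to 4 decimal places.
\hat\phi_{1} = -0.3220

The Yule-Walker equations for an AR(p) process read, in matrix form,
  Gamma_p phi = r_p,   with   (Gamma_p)_{ij} = gamma(|i - j|),
                       (r_p)_i = gamma(i),   i,j = 1..p.
Substitute the sample gammas (Toeplitz matrix and right-hand side of size 3):
  Gamma_p = [[4.6826, -1.6303, -0.1511], [-1.6303, 4.6826, -1.6303], [-0.1511, -1.6303, 4.6826]]
  r_p     = [-1.6303, -0.1511, 2.3333]
Written out (R1..R3):
  (R1) 4.6826 phi_1 - 1.6303 phi_2 - 0.1511 phi_3 = -1.6303
  (R2) -1.6303 phi_1 + 4.6826 phi_2 - 1.6303 phi_3 = -0.1511
  (R3) -0.1511 phi_1 - 1.6303 phi_2 + 4.6826 phi_3 = 2.3333
Gaussian elimination:
  R2 <- R2 - (-1.6303/4.6826) R1 = R2 - (-0.348161) R1:  4.114993 phi_2 - 1.682907 phi_3 = -0.718707
  R3 <- R3 - (-0.1511/4.6826) R1 = R3 - (-0.032268) R1:  -1.682907 phi_2 + 4.677724 phi_3 = 2.280693
  R3 <- R3 - (-1.682907/4.114993) R2 = R3 - (-0.40897) R2:  3.989466 phi_3 = 1.986763
Back-substitution:
  phi_hat_3 = 1.986763 / 3.989466 = 0.498002
  phi_hat_2 = (-0.718707 - (-1.682907)(0.498002)) / 4.114993 = 0.029012
  phi_hat_1 = (-1.6303 - (-1.6303)(0.029012) - (-0.1511)(0.498002)) / 4.6826 = -0.321991
So phi_hat = [-0.3220, 0.0290, 0.4980].
Therefore phi_hat_1 = -0.3220.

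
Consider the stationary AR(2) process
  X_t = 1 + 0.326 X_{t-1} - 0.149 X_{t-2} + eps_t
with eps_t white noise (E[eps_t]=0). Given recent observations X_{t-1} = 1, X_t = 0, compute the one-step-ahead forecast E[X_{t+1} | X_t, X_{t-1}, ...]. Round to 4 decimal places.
E[X_{t+1} \mid \mathcal F_t] = 0.8510

For an AR(p) model X_t = c + sum_i phi_i X_{t-i} + eps_t, the
one-step-ahead conditional mean is
  E[X_{t+1} | X_t, ...] = c + sum_i phi_i X_{t+1-i}.
Substitute known values:
  E[X_{t+1} | ...] = 1 + (0.326) * (0) + (-0.149) * (1)
                   = 0.8510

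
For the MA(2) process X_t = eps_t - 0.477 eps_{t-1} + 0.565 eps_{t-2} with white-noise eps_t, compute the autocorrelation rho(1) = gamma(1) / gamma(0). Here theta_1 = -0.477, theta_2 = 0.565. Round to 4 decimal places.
\rho(1) = -0.4826

For an MA(q) process with theta_0 = 1, the autocovariance is
  gamma(k) = sigma^2 * sum_{i=0..q-k} theta_i * theta_{i+k},
and rho(k) = gamma(k) / gamma(0). Sigma^2 cancels.
  numerator   = (1)*(-0.477) + (-0.477)*(0.565) = -0.746505.
  denominator = (1)^2 + (-0.477)^2 + (0.565)^2 = 1.546754.
  rho(1) = -0.746505 / 1.546754 = -0.4826.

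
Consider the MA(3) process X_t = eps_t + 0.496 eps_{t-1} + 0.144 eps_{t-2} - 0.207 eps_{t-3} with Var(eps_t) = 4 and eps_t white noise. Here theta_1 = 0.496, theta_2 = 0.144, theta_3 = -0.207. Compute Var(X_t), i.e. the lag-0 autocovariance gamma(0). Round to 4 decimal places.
\gamma(0) = 5.2384

For an MA(q) process X_t = eps_t + sum_i theta_i eps_{t-i} with
Var(eps_t) = sigma^2, the variance is
  gamma(0) = sigma^2 * (1 + sum_i theta_i^2).
  sum_i theta_i^2 = (0.496)^2 + (0.144)^2 + (-0.207)^2 = 0.246016 + 0.020736 + 0.042849 = 0.309601.
  gamma(0) = 4 * (1 + 0.309601) = 4 * 1.309601 = 5.238404, which rounds to 5.2384.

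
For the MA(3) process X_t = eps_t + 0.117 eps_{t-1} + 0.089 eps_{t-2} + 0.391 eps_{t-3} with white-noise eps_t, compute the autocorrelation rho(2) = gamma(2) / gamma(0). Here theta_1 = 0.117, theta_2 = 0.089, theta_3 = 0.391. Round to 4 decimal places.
\rho(2) = 0.1147

For an MA(q) process with theta_0 = 1, the autocovariance is
  gamma(k) = sigma^2 * sum_{i=0..q-k} theta_i * theta_{i+k},
and rho(k) = gamma(k) / gamma(0). Sigma^2 cancels.
  numerator   = (1)*(0.089) + (0.117)*(0.391) = 0.134747.
  denominator = (1)^2 + (0.117)^2 + (0.089)^2 + (0.391)^2 = 1.174491.
  rho(2) = 0.134747 / 1.174491 = 0.1147.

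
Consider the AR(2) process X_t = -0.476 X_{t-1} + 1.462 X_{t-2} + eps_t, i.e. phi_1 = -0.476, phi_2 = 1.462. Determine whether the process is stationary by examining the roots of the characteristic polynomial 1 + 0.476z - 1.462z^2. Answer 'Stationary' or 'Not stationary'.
\text{Not stationary}

The AR(p) characteristic polynomial is P(z) = 1 + 0.476z - 1.462z^2.
Stationarity requires all roots to lie outside the unit circle, i.e. |z| > 1 for every root.
Set 1 + (0.476) z + (-1.462) z^2 = 0, i.e. a z^2 + b z + c = 0 with a = -1.462, b = 0.476, c = 1.
Discriminant D = b^2 - 4ac = (0.476)^2 - 4*(-1.462)*1 = 0.226576 - (-5.848) = 6.074576.
D >= 0, so the roots are real: z = (-b +/- sqrt(D)) / (2a) = (-0.476 +/- 2.464665) / (-2.924).
  z_1 = (-0.476 + 2.464665) / (-2.924) = -0.6801,   |z_1| = 0.6801.
  z_2 = (-0.476 - 2.464665) / (-2.924) = 1.0057,   |z_2| = 1.0057.
Moduli of all roots: 0.6801, 1.0057.
All moduli strictly greater than 1? No.
Verdict: Not stationary.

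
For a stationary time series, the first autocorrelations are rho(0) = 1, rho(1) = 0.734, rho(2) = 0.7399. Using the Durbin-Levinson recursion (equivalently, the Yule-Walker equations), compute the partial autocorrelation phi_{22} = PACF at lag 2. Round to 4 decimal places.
\phi_{22} = 0.4361

The PACF at lag k is phi_{kk}, the last component of the solution
to the Yule-Walker system G_k phi = r_k where
  (G_k)_{ij} = rho(|i - j|), (r_k)_i = rho(i), i,j = 1..k.
Equivalently, Durbin-Levinson gives phi_{kk} iteratively:
  phi_{11} = rho(1)
  phi_{kk} = [rho(k) - sum_{j=1..k-1} phi_{k-1,j} rho(k-j)]
            / [1 - sum_{j=1..k-1} phi_{k-1,j} rho(j)],
  phi_{k,j} = phi_{k-1,j} - phi_{kk} phi_{k-1,k-j},  j = 1..k-1.
Step k = 1:
  phi_11 = rho(1) = 0.734.
Step k = 2:
  phi_22 = [rho(2) - phi_11 rho(1)] / [1 - phi_11 rho(1)] = [0.7399 - (0.734)(0.734)] / [1 - (0.734)(0.734)]
         = 0.201144 / 0.461244 = 0.4361.
Therefore phi_{22} = 0.4361.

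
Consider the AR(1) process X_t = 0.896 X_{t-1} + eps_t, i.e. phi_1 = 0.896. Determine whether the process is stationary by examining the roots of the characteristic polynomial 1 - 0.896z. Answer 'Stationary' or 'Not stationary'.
\text{Stationary}

The AR(p) characteristic polynomial is P(z) = 1 - 0.896z.
Stationarity requires all roots to lie outside the unit circle, i.e. |z| > 1 for every root.
This is linear in z: 1 + (-0.896) z = 0  =>  z = -1/(-0.896) = 1.116071,  |z| = 1.116071.
Moduli of all roots: 1.1161.
All moduli strictly greater than 1? Yes.
Verdict: Stationary.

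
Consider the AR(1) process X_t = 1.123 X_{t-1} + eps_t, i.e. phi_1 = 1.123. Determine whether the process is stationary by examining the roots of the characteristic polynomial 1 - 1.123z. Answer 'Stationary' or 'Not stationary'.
\text{Not stationary}

The AR(p) characteristic polynomial is P(z) = 1 - 1.123z.
Stationarity requires all roots to lie outside the unit circle, i.e. |z| > 1 for every root.
This is linear in z: 1 + (-1.123) z = 0  =>  z = -1/(-1.123) = 0.890472,  |z| = 0.890472.
Moduli of all roots: 0.8905.
All moduli strictly greater than 1? No.
Verdict: Not stationary.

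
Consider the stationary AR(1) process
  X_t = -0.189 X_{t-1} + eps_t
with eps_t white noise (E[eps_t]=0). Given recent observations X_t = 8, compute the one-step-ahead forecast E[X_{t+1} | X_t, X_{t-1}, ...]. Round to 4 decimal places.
E[X_{t+1} \mid \mathcal F_t] = -1.5120

For an AR(p) model X_t = c + sum_i phi_i X_{t-i} + eps_t, the
one-step-ahead conditional mean is
  E[X_{t+1} | X_t, ...] = c + sum_i phi_i X_{t+1-i}.
Substitute known values:
  E[X_{t+1} | ...] = (-0.189) * (8)
                   = -1.5120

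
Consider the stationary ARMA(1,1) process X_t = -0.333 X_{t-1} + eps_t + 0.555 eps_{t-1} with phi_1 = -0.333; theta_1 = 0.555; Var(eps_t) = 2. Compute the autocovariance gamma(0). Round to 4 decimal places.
\gamma(0) = 2.1109

Multiply the model equation by X_{t-k} and take expectations. With theta_0 = psi_0 = 1 and psi_j the MA(infinity) weights, this gives
  gamma(k) - sum_i phi_i gamma(k-i) = c_k,
  c_k = sigma^2 * sum_{j=k..q} theta_j psi_{j-k}   (c_k = 0 for k > q),
using gamma(-m) = gamma(m).
psi-weights needed (psi_j = theta_j + sum_i phi_i psi_{j-i}):
  psi_1 = theta_1 + phi_1 = 0.555 + (-0.333) = 0.222
Right-hand sides:
  c_0 = sigma^2 (1 + theta_1 psi_1) = 2 * (1 + (0.555)(0.222)) = 2 * 1.12321 = 2.24642
  c_1 = sigma^2 theta_1 = 2 * (0.555) = 1.11
  c_2 = 0
Equations for k = 0 and k = 1 (AR order 1):
  gamma(0) = phi_1 gamma(1) + c_0
  gamma(1) = phi_1 gamma(0) + c_1
Substituting the second into the first: gamma(0) (1 - phi_1^2) = c_0 + phi_1 c_1, so
  gamma(0) = (c_0 + phi_1 c_1) / (1 - phi_1^2) = (2.24642 + (-0.333)(1.11)) / (1 - (-0.333)^2) = 1.87679 / 0.889111 = 2.110861.
Therefore gamma(0) = 2.1109 (to 4 decimal places).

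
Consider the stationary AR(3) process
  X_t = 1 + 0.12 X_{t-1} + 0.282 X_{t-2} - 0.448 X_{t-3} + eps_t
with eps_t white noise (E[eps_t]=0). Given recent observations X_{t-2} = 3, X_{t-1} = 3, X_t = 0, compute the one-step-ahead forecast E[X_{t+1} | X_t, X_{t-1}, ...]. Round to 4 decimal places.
E[X_{t+1} \mid \mathcal F_t] = 0.5020

For an AR(p) model X_t = c + sum_i phi_i X_{t-i} + eps_t, the
one-step-ahead conditional mean is
  E[X_{t+1} | X_t, ...] = c + sum_i phi_i X_{t+1-i}.
Substitute known values:
  E[X_{t+1} | ...] = 1 + (0.12) * (0) + (0.282) * (3) + (-0.448) * (3)
                   = 0.5020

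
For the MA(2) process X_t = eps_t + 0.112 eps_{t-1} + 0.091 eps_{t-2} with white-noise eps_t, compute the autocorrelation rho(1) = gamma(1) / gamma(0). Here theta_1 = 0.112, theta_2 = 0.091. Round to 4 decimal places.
\rho(1) = 0.1197

For an MA(q) process with theta_0 = 1, the autocovariance is
  gamma(k) = sigma^2 * sum_{i=0..q-k} theta_i * theta_{i+k},
and rho(k) = gamma(k) / gamma(0). Sigma^2 cancels.
  numerator   = (1)*(0.112) + (0.112)*(0.091) = 0.122192.
  denominator = (1)^2 + (0.112)^2 + (0.091)^2 = 1.020825.
  rho(1) = 0.122192 / 1.020825 = 0.1197.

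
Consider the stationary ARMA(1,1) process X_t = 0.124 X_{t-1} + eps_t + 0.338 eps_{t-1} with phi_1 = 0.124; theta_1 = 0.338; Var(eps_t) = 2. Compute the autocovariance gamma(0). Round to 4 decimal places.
\gamma(0) = 2.4336

Multiply the model equation by X_{t-k} and take expectations. With theta_0 = psi_0 = 1 and psi_j the MA(infinity) weights, this gives
  gamma(k) - sum_i phi_i gamma(k-i) = c_k,
  c_k = sigma^2 * sum_{j=k..q} theta_j psi_{j-k}   (c_k = 0 for k > q),
using gamma(-m) = gamma(m).
psi-weights needed (psi_j = theta_j + sum_i phi_i psi_{j-i}):
  psi_1 = theta_1 + phi_1 = 0.338 + (0.124) = 0.462
Right-hand sides:
  c_0 = sigma^2 (1 + theta_1 psi_1) = 2 * (1 + (0.338)(0.462)) = 2 * 1.156156 = 2.312312
  c_1 = sigma^2 theta_1 = 2 * (0.338) = 0.676
  c_2 = 0
Equations for k = 0 and k = 1 (AR order 1):
  gamma(0) = phi_1 gamma(1) + c_0
  gamma(1) = phi_1 gamma(0) + c_1
Substituting the second into the first: gamma(0) (1 - phi_1^2) = c_0 + phi_1 c_1, so
  gamma(0) = (c_0 + phi_1 c_1) / (1 - phi_1^2) = (2.312312 + (0.124)(0.676)) / (1 - (0.124)^2) = 2.396136 / 0.984624 = 2.433554.
Therefore gamma(0) = 2.4336 (to 4 decimal places).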